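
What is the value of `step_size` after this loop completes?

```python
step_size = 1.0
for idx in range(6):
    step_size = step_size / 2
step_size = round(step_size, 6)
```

Halving LR 6 times: 1 / 2^6
`step_size` takes the values: 1.0 → 0.5 → 0.25 → 0.125 → 0.0625 → 0.03125 → 0.015625

Answer: 0.015625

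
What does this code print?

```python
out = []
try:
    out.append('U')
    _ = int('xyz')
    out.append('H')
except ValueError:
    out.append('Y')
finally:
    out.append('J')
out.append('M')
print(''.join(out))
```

Execution trace: 'U' (try body) → 'Y' (except ValueError) → 'J' (finally) → 'M' (after the try/except). Output: UYJM

Answer: UYJM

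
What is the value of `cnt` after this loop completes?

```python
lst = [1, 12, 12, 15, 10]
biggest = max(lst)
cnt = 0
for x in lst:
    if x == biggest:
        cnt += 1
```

Count of max value 15 in [1, 12, 12, 15, 10]
`cnt` takes the values: 0 → 1

Answer: 1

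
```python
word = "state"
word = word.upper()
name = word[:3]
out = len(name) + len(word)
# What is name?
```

Trace:
`word = "state"` → word = 'state'
`word = word.upper()` → word = 'STATE'
`name = word[:3]` → name = 'STA'
`out = len(name) + len(word)` → out = 8
So name = 'STA'

Answer: 'STA'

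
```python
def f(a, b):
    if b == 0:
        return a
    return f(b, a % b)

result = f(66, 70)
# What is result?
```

f(66, 70) -> f(70, 66) -> f(66, 4) -> f(4, 2) -> f(2, 0) -> 2

Answer: 2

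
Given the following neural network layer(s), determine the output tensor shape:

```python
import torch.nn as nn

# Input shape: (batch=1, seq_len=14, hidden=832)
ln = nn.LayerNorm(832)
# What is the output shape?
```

Input: (1, 14, 832) -> Output: (1, 14, 832)

Answer: (1, 14, 832)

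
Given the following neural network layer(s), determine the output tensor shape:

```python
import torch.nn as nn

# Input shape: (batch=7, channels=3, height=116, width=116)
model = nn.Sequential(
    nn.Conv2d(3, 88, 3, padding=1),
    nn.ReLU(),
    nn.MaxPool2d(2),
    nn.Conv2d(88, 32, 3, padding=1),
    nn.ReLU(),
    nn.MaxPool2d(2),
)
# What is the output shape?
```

Input: (7, 3, 116, 116) -> after first Conv2d: (7, 88, 116, 116) -> after first MaxPool2d: (7, 88, 58, 58) -> after second Conv2d: (7, 32, 58, 58) -> Output: (7, 32, 29, 29)

Answer: (7, 32, 29, 29)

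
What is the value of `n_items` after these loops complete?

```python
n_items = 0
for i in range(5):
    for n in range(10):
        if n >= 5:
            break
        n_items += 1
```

Inner breaks at 5, outer runs 5 times
`n_items` takes the values: 0 → 1 → 2 → 3 → 4 → 5 → 6 → 7 → 8 → 9 → 10 → 11 → 12 → 13 → 14 → 15 → 16 → 17 → 18 → 19 → 20 → 21 → 22 → 23 → 24 → 25

Answer: 25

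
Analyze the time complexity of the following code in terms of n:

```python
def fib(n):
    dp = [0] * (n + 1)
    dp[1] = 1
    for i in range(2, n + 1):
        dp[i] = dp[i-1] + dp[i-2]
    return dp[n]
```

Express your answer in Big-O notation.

This is Dynamic programming Fibonacci. Time complexity: O(n).

Answer: O(n)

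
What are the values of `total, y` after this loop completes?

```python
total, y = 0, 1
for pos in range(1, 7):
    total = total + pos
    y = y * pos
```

Sum and factorial of 1 to 6
`total, y` takes the values: (0, 1) → (1, 1) → (3, 1) → (3, 2) → (6, 2) → (6, 6) → (10, 6) → (10, 24) → (15, 24) → (15, 120) → (21, 120) → (21, 720)

Answer: 21, 720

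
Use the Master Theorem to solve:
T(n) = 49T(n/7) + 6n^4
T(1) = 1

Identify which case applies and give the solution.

a=49, b=7, f(n)=6n^4. log_7(49) = 2. Since c=4 > 2 and the regularity condition holds (49(n/7)^4 = (49/7^4)n^4 with 49/7^4 < 1), Case 3 applies: T(n) = Θ(f(n)) = O(n^4).

Answer: O(n^4) - Case 3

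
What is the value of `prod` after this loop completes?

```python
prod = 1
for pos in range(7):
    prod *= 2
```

2^7 = 128
`prod` takes the values: 1 → 2 → 4 → 8 → 16 → 32 → 64 → 128

Answer: 128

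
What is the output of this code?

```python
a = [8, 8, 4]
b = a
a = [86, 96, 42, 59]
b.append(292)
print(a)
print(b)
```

Key concept: rebinding vs mutation: a is rebound to a new list, b still points at the original.
Step by step:
`a = [8, 8, 4]` → a = [8, 8, 4]
`b = a` → b = [8, 8, 4] (same object as a)
`a = [86, 96, 42, 59]` → a = [86, 96, 42, 59]
`b.append(292)` → b = [8, 8, 4, 292]
`print(a)` → prints [86, 96, 42, 59]
`print(b)` → prints [8, 8, 4, 292]

Answer:
[86, 96, 42, 59]
[8, 8, 4, 292]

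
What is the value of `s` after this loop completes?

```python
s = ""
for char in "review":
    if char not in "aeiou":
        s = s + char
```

Remove vowels from 'review'
`s` takes the values: "" → "r" → "rv" → "rvw"

Answer: "rvw"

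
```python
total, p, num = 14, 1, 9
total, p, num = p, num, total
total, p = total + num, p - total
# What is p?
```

Trace:
`total, p, num = 14, 1, 9` → total = 14; p = 1; num = 9
`total, p, num = p, num, total` → total = 1; p = 9; num = 14
`total, p = total + num, p - total` → total = 15; p = 8
So p = 8

Answer: 8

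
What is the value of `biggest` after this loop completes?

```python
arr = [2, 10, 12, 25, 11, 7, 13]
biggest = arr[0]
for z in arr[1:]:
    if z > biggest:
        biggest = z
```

Maximum of [2, 10, 12, 25, 11, 7, 13]
`biggest` takes the values: 2 → 10 → 12 → 25

Answer: 25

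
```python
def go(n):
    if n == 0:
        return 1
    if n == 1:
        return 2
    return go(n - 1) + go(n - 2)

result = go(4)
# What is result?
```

Build up from base cases: go(0)=1, go(1)=2, go(2)=3, go(3)=5, go(4)=8

Answer: 8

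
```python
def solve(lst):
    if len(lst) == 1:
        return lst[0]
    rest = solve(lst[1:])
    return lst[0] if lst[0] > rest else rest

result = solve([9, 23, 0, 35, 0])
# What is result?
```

Recursive max over [9, 23, 0, 35, 0] = 35

Answer: 35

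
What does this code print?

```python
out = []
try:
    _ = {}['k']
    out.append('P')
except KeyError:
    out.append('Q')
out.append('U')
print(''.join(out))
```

Execution trace: 'Q' (except KeyError) → 'U' (after the try/except). Output: QU

Answer: QU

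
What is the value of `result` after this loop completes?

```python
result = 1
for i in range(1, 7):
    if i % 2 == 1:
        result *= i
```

Product of odd numbers 1 to 6
`result` takes the values: 1 → 3 → 15

Answer: 15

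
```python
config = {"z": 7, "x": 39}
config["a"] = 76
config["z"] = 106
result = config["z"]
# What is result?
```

Trace:
`config = {"z": 7, "x": 39}` → config = {'z': 7, 'x': 39}
`config["a"] = 76` → config = {'z': 7, 'x': 39, 'a': 76}
`config["z"] = 106` → config = {'z': 106, 'x': 39, 'a': 76}
`result = config["z"]` → result = 106
So result = 106

Answer: 106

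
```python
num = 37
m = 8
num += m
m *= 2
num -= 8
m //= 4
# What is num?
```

Trace:
`num = 37` → num = 37
`m = 8` → m = 8
`num += m` → num = 45
`m *= 2` → m = 16
`num -= 8` → num = 37
`m //= 4` → m = 4
So num = 37

Answer: 37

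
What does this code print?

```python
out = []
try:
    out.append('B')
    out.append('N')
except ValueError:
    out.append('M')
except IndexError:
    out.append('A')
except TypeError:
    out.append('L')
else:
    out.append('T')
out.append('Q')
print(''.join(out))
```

Execution trace: 'B' (try body) → 'N' (try body, no exception) → 'T' (else) → 'Q' (after the try/except). Output: BNTQ

Answer: BNTQ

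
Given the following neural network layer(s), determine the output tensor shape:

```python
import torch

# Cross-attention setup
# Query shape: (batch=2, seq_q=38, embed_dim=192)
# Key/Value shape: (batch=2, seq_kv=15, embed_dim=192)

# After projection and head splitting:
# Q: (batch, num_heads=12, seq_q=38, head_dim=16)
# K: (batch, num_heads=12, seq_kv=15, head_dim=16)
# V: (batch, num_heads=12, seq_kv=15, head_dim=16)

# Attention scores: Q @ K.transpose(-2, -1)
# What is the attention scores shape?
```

Input: (2, 38, 192) -> Output: (2, 12, 38, 15)

Answer: (2, 12, 38, 15)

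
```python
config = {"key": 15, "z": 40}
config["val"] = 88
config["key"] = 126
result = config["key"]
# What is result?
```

Trace:
`config = {"key": 15, "z": 40}` → config = {'key': 15, 'z': 40}
`config["val"] = 88` → config = {'key': 15, 'z': 40, 'val': 88}
`config["key"] = 126` → config = {'key': 126, 'z': 40, 'val': 88}
`result = config["key"]` → result = 126
So result = 126

Answer: 126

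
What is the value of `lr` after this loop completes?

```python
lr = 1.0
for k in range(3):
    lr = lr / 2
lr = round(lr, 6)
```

Halving LR 3 times: 1 / 2^3
`lr` takes the values: 1.0 → 0.5 → 0.25 → 0.125

Answer: 0.125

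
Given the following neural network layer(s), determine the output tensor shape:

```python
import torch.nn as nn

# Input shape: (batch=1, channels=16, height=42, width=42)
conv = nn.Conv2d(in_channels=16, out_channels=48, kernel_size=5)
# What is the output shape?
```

Input: (1, 16, 42, 42) -> Output: (1, 48, 38, 38)

Answer: (1, 48, 38, 38)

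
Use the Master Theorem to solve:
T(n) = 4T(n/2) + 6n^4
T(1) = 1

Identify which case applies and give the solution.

a=4, b=2, f(n)=6n^4. log_2(4) = 2. Since c=4 > 2 and the regularity condition holds (4(n/2)^4 = (4/2^4)n^4 with 4/2^4 < 1), Case 3 applies: T(n) = Θ(f(n)) = O(n^4).

Answer: O(n^4) - Case 3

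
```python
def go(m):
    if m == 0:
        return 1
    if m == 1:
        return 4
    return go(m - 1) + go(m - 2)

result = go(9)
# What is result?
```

Build up from base cases: go(0)=1, go(1)=4, go(2)=5, go(3)=9, go(4)=14, go(5)=23, go(6)=37, ..., go(9)=157

Answer: 157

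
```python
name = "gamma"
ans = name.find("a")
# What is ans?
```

Trace:
`name = "gamma"` → name = 'gamma'
`ans = name.find("a")` → ans = 1
So ans = 1

Answer: 1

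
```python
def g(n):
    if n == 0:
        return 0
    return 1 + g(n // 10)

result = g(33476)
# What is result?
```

Count of digits of 33476: 5

Answer: 5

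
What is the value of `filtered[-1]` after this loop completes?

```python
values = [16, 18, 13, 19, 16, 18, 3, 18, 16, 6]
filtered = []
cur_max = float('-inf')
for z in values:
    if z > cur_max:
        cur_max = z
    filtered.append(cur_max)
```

Running max ends at 19
`filtered` takes the values: [] → [16] → [16, 18] → [16, 18, 18] → [16, 18, 18, 19] → [16, 18, 18, 19, 19] → [16, 18, 18, 19, 19, 19] → [16, 18, 18, 19, 19, 19, 19] → [16, 18, 18, 19, 19, 19, 19, 19] → [16, 18, 18, 19, 19, 19, 19, 19, 19] → [16, 18, 18, 19, 19, 19, 19, 19, 19, 19]
So `filtered[-1]` = 19

Answer: 19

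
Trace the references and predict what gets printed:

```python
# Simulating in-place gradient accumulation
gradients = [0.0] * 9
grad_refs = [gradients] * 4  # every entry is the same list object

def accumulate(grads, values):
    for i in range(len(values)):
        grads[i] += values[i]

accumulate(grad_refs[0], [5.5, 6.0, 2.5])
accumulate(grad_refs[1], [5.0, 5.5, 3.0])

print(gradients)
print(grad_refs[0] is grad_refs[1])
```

Key concept: gradient accumulation aliasing.
Step by step:
`gradients = [0.0] * 9` → gradients = [0.0, 0.0, 0.0, 0.0, 0.0, 0.0, 0.0, 0.0, 0.0]
`grad_refs = [gradients] * 4` → grad_refs = [[0.0, 0.0, 0.0, 0.0, 0.0, 0.0, 0.0, 0.0, 0.0], [0.0, 0.0, 0.0, 0.0, 0.0, 0.0, 0.0, 0.0, 0.0], [0.0, 0.0, 0.0, 0.0, 0.0, 0.0, 0.0, 0.0, 0.0], [0.0, 0.0, 0.0, 0.0, 0.0, 0.0, 0.0, 0.0, 0.0]]
`accumulate(grad_refs[0], [5.5, 6.0, 2.5])` → gradients = [5.5, 6.0, 2.5, 0.0, 0.0, 0.0, 0.0, 0.0, 0.0]; grad_refs = [[5.5, 6.0, 2.5, 0.0, 0.0, 0.0, 0.0, 0.0, 0.0], [5.5, 6.0, 2.5, 0.0, 0.0, 0.0, 0.0, 0.0, 0.0], [5.5, 6.0, 2.5, 0.0, 0.0, 0.0, 0.0, 0.0, 0.0], [5.5, 6.0, 2.5, 0.0, 0.0, 0.0, 0.0, 0.0, 0.0]]
`accumulate(grad_refs[1], [5.0, 5.5, 3.0])` → gradients = [10.5, 11.5, 5.5, 0.0, 0.0, 0.0, 0.0, 0.0, 0.0]; grad_refs = [[10.5, 11.5, 5.5, 0.0, 0.0, 0.0, 0.0, 0.0, 0.0], [10.5, 11.5, 5.5, 0.0, 0.0, 0.0, 0.0, 0.0, 0.0], [10.5, 11.5, 5.5, 0.0, 0.0, 0.0, 0.0, 0.0, 0.0], [10.5, 11.5, 5.5, 0.0, 0.0, 0.0, 0.0, 0.0, 0.0]]
`print(gradients)` → prints [10.5, 11.5, 5.5, 0.0, 0.0, 0.0, 0.0, 0.0, 0.0]
`print(grad_refs[0] is grad_refs[1])` → prints True

Answer:
[10.5, 11.5, 5.5, 0.0, 0.0, 0.0, 0.0, 0.0, 0.0]
True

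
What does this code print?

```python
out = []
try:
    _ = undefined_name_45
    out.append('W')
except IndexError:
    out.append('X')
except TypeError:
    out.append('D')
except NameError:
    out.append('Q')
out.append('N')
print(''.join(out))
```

Execution trace: 'Q' (except NameError) → 'N' (after the try/except). Output: QN

Answer: QN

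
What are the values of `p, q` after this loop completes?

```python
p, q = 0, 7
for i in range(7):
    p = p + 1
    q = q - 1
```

p goes 0→7, q goes 7→0
`p, q` takes the values: (0, 7) → (1, 7) → (1, 6) → (2, 6) → (2, 5) → (3, 5) → (3, 4) → (4, 4) → (4, 3) → (5, 3) → (5, 2) → (6, 2) → (6, 1) → (7, 1) → (7, 0)

Answer: 7, 0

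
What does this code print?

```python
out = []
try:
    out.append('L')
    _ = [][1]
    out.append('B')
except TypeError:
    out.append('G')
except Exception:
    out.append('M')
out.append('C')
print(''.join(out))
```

Execution trace: 'L' (try body) → 'M' (except Exception) → 'C' (after the try/except). Output: LMC

Answer: LMC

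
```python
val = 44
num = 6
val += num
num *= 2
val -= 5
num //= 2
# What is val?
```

Trace:
`val = 44` → val = 44
`num = 6` → num = 6
`val += num` → val = 50
`num *= 2` → num = 12
`val -= 5` → val = 45
`num //= 2` → num = 6
So val = 45

Answer: 45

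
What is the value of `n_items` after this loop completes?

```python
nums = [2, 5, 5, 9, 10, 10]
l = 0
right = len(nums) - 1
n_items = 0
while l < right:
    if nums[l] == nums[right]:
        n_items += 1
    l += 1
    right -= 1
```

Count matching pairs from ends
`n_items` takes the values: 0

Answer: 0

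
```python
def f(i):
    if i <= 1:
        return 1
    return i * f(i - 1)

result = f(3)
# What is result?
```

f(3) = 3 * 2 * 1 = 6

Answer: 6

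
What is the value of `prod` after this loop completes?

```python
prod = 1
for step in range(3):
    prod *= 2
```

2^3 = 8
`prod` takes the values: 1 → 2 → 4 → 8

Answer: 8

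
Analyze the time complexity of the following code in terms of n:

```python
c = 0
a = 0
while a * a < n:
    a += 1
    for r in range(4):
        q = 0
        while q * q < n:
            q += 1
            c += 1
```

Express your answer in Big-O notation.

Each loop level contributes: √n × 1 × √n. Multiplying the contributions gives O(n).

Answer: O(n)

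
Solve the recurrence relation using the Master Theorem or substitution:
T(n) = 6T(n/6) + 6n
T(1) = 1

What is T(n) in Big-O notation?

By Master Theorem: a=6, b=6, f(n)=6n. Since log_6(6) = 1 and f(n) = Θ(n^1), Case 2 applies. T(n) = O(n log n).

Answer: O(n log n)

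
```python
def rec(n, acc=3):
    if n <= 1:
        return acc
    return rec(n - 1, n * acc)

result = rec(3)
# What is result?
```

Accumulator trace (n, acc): (3, 3) -> (2, 9) -> (1, 18) -> return 18

Answer: 18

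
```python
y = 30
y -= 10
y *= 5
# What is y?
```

Trace:
`y = 30` → y = 30
`y -= 10` → y = 20
`y *= 5` → y = 100
So y = 100

Answer: 100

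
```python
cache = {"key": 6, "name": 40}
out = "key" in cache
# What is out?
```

Trace:
`cache = {"key": 6, "name": 40}` → cache = {'key': 6, 'name': 40}
`out = "key" in cache` → out = True
So out = True

Answer: True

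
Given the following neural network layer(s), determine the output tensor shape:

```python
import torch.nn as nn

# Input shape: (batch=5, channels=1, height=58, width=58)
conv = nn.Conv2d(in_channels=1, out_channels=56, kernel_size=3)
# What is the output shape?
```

Input: (5, 1, 58, 58) -> Output: (5, 56, 56, 56)

Answer: (5, 56, 56, 56)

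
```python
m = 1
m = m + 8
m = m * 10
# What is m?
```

Trace:
`m = 1` → m = 1
`m = m + 8` → m = 9
`m = m * 10` → m = 90
So m = 90

Answer: 90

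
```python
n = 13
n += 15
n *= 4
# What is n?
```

Trace:
`n = 13` → n = 13
`n += 15` → n = 28
`n *= 4` → n = 112
So n = 112

Answer: 112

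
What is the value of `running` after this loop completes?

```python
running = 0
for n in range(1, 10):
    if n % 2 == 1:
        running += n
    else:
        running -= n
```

Add odd, subtract even
`running` takes the values: 0 → 1 → -1 → 2 → -2 → 3 → -3 → 4 → -4 → 5

Answer: 5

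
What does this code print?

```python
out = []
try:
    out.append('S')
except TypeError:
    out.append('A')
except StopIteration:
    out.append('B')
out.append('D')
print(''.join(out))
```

Execution trace: 'S' (try body, no exception) → 'D' (after the try/except). Output: SD

Answer: SD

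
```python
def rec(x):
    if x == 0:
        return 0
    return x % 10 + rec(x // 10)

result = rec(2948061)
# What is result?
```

Sum of digits of 2948061: 1 + 6 + 0 + 8 + 4 + 9 + 2 = 30

Answer: 30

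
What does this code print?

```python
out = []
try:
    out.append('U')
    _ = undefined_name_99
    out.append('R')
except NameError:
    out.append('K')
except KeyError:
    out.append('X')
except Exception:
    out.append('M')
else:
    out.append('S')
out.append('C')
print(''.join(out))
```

Execution trace: 'U' (try body) → 'K' (except NameError) → 'C' (after the try/except). Output: UKC

Answer: UKC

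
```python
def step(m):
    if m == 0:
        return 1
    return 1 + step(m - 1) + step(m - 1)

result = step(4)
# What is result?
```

step(m) = 1 + 2·step(m-1), step(0)=1. Closed form: (1+1)·2^4 - 1 = 31.

Answer: 31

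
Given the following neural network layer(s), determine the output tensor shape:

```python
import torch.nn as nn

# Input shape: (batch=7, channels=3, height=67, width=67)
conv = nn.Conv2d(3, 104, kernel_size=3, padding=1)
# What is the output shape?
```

Input: (7, 3, 67, 67) -> Output: (7, 104, 67, 67)

Answer: (7, 104, 67, 67)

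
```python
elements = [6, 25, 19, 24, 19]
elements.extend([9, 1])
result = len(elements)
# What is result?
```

Trace:
`elements = [6, 25, 19, 24, 19]` → elements = [6, 25, 19, 24, 19]
`elements.extend([9, 1])` → elements = [6, 25, 19, 24, 19, 9, 1]
`result = len(elements)` → result = 7
So result = 7

Answer: 7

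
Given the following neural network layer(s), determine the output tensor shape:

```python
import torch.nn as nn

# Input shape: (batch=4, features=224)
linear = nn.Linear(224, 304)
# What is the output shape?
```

Input: (4, 224) -> Output: (4, 304)

Answer: (4, 304)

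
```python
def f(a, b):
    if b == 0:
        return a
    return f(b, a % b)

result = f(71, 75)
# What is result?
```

f(71, 75) -> f(75, 71) -> f(71, 4) -> f(4, 3) -> f(3, 1) -> f(1, 0) -> 1

Answer: 1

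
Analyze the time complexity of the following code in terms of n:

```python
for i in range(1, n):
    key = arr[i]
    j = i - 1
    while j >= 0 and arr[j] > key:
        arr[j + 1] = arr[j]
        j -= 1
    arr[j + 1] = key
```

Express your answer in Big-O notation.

This is Insertion sort. Time complexity: O(n²).

Answer: O(n²)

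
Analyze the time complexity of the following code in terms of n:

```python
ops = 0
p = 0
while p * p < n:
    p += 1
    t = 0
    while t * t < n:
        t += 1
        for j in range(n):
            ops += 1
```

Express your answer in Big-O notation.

Each loop level contributes: √n × √n × n. Multiplying the contributions gives O(n^2).

Answer: O(n^2)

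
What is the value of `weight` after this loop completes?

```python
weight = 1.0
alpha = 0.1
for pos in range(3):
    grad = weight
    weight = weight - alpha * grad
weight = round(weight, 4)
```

Gradient descent: w = 1.0 * (1 - 0.1)^3
`weight` takes the values: 1.0 → 0.9 → 0.81 → 0.729

Answer: 0.729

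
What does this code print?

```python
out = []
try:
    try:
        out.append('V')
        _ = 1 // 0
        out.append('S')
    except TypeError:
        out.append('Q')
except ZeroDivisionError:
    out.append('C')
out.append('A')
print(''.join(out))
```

Execution trace: 'V' (try body) → 'C' (outer except ZeroDivisionError) → 'A' (after the try/except). Output: VCA

Answer: VCA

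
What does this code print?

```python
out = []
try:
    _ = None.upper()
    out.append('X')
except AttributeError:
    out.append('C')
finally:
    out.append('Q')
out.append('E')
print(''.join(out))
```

Execution trace: 'C' (except AttributeError) → 'Q' (finally) → 'E' (after the try/except). Output: CQE

Answer: CQE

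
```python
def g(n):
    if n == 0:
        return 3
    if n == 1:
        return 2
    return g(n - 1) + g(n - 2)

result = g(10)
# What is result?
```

Build up from base cases: g(0)=3, g(1)=2, g(2)=5, g(3)=7, g(4)=12, g(5)=19, g(6)=31, ..., g(10)=212

Answer: 212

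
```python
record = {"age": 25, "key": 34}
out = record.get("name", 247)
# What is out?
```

Trace:
`record = {"age": 25, "key": 34}` → record = {'age': 25, 'key': 34}
`out = record.get("name", 247)` → out = 247
So out = 247

Answer: 247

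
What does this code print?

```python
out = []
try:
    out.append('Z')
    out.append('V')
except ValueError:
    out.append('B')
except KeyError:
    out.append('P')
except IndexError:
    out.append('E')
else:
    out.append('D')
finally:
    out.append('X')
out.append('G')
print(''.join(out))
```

Execution trace: 'Z' (try body) → 'V' (try body, no exception) → 'D' (else) → 'X' (finally) → 'G' (after the try/except). Output: ZVDXG

Answer: ZVDXG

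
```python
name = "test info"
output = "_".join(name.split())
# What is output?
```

Trace:
`name = "test info"` → name = 'test info'
`output = "_".join(name.split())` → output = 'test_info'
So output = 'test_info'

Answer: 'test_info'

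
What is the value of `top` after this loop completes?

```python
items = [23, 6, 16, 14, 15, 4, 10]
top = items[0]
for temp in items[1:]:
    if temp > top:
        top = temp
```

Maximum of [23, 6, 16, 14, 15, 4, 10]
`top` takes the values: 23

Answer: 23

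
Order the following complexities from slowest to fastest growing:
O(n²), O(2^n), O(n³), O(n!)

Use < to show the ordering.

Ordered by growth rate: O(n²) < O(n³) < O(2^n) < O(n!)

Answer: O(n²) < O(n³) < O(2^n) < O(n!)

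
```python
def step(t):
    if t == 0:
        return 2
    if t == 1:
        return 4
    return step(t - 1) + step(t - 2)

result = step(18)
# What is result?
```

Build up from base cases: step(0)=2, step(1)=4, step(2)=6, step(3)=10, step(4)=16, step(5)=26, step(6)=42, ..., step(18)=13530

Answer: 13530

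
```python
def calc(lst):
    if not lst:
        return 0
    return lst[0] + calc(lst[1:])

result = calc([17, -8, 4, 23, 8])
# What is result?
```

17 + (-8) + 4 + 23 + 8 + 0 = 44

Answer: 44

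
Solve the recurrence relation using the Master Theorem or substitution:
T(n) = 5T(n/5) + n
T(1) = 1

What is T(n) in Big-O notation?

By Master Theorem: a=5, b=5, f(n)=n. Since log_5(5) = 1 and f(n) = Θ(n^1), Case 2 applies. T(n) = O(n log n).

Answer: O(n log n)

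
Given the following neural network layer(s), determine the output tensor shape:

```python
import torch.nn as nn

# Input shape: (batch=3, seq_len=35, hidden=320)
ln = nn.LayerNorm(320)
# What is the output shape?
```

Input: (3, 35, 320) -> Output: (3, 35, 320)

Answer: (3, 35, 320)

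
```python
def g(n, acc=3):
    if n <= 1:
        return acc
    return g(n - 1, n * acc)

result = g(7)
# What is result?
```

Accumulator trace (n, acc): (7, 3) -> (6, 21) -> (5, 126) -> (4, 630) -> (3, 2520) -> (2, 7560) -> (1, 15120) -> return 15120

Answer: 15120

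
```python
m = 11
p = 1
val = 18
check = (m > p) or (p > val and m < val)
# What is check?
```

Trace:
`m = 11` → m = 11
`p = 1` → p = 1
`val = 18` → val = 18
`check = (m > p) or (p > val and m < val)` → check = True
So check = True

Answer: True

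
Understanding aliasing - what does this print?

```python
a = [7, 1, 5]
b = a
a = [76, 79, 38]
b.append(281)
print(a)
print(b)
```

Key concept: rebinding vs mutation: a is rebound to a new list, b still points at the original.
Step by step:
`a = [7, 1, 5]` → a = [7, 1, 5]
`b = a` → b = [7, 1, 5] (same object as a)
`a = [76, 79, 38]` → a = [76, 79, 38]
`b.append(281)` → b = [7, 1, 5, 281]
`print(a)` → prints [76, 79, 38]
`print(b)` → prints [7, 1, 5, 281]

Answer:
[76, 79, 38]
[7, 1, 5, 281]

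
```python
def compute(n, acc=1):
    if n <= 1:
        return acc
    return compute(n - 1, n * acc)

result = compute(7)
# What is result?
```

Accumulator trace (n, acc): (7, 1) -> (6, 7) -> (5, 42) -> (4, 210) -> (3, 840) -> (2, 2520) -> (1, 5040) -> return 5040

Answer: 5040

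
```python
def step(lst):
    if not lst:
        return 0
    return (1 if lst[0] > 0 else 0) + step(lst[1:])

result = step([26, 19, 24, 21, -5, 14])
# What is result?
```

Count of positive elements in [26, 19, 24, 21, -5, 14] = 5

Answer: 5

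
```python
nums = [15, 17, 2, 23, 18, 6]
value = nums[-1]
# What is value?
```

Trace:
`nums = [15, 17, 2, 23, 18, 6]` → nums = [15, 17, 2, 23, 18, 6]
`value = nums[-1]` → value = 6
So value = 6

Answer: 6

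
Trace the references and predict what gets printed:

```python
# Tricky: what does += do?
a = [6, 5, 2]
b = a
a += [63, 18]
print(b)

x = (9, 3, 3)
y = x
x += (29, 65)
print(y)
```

Key concept: += behavior differs for mutable vs immutable.
Step by step:
`a = [6, 5, 2]` → a = [6, 5, 2]
`b = a` → b = [6, 5, 2] (same object as a)
`a += [63, 18]` → a = [6, 5, 2, 63, 18] (same object as b); b = [6, 5, 2, 63, 18] (same object as a)
`print(b)` → prints [6, 5, 2, 63, 18]
`x = (9, 3, 3)` → x = (9, 3, 3)
`y = x` → y = (9, 3, 3)
`x += (29, 65)` → x = (9, 3, 3, 29, 65)
`print(y)` → prints (9, 3, 3)

Answer:
[6, 5, 2, 63, 18]
(9, 3, 3)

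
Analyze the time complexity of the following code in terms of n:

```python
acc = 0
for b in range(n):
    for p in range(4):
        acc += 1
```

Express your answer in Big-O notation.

Each loop level contributes: n × 1. Multiplying the contributions gives O(n).

Answer: O(n)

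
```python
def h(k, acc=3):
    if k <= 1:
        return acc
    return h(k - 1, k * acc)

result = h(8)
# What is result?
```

Accumulator trace (n, acc): (8, 3) -> (7, 24) -> (6, 168) -> (5, 1008) -> (4, 5040) -> (3, 20160) -> (2, 60480) -> (1, 120960) -> return 120960

Answer: 120960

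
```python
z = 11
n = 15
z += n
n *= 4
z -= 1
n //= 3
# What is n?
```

Trace:
`z = 11` → z = 11
`n = 15` → n = 15
`z += n` → z = 26
`n *= 4` → n = 60
`z -= 1` → z = 25
`n //= 3` → n = 20
So n = 20

Answer: 20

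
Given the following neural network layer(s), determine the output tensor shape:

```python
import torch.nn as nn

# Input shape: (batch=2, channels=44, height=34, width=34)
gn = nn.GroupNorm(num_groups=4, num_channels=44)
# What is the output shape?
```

Input: (2, 44, 34, 34) -> Output: (2, 44, 34, 34)

Answer: (2, 44, 34, 34)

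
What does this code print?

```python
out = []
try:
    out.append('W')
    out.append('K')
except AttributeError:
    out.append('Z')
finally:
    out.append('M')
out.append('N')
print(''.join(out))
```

Execution trace: 'W' (try body) → 'K' (try body, no exception) → 'M' (finally) → 'N' (after the try/except). Output: WKMN

Answer: WKMN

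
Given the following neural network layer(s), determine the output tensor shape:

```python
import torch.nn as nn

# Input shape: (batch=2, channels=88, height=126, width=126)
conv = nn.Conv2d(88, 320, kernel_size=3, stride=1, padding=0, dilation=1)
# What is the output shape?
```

Input: (2, 88, 126, 126) -> Output: (2, 320, 124, 124)

Answer: (2, 320, 124, 124)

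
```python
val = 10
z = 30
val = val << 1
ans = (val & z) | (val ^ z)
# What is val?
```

Trace:
`val = 10` → val = 10
`z = 30` → z = 30
`val = val << 1` → val = 20
`ans = (val & z) | (val ^ z)` → ans = 30
So val = 20

Answer: 20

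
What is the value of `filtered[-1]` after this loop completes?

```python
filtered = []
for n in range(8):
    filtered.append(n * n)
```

Last element of squares 0 to 7
`filtered` takes the values: [] → [0] → [0, 1] → [0, 1, 4] → [0, 1, 4, 9] → [0, 1, 4, 9, 16] → [0, 1, 4, 9, 16, 25] → [0, 1, 4, 9, 16, 25, 36] → [0, 1, 4, 9, 16, 25, 36, 49]
So `filtered[-1]` = 49

Answer: 49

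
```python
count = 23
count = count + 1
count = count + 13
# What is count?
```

Trace:
`count = 23` → count = 23
`count = count + 1` → count = 24
`count = count + 13` → count = 37
So count = 37

Answer: 37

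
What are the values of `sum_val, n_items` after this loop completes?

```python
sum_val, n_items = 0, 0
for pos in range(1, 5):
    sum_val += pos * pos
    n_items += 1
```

Sum of squares and count
`sum_val, n_items` takes the values: (0, 0) → (1, 0) → (1, 1) → (5, 1) → (5, 2) → (14, 2) → (14, 3) → (30, 3) → (30, 4)

Answer: 30, 4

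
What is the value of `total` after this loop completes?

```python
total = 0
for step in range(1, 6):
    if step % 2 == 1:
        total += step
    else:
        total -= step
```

Add odd, subtract even
`total` takes the values: 0 → 1 → -1 → 2 → -2 → 3

Answer: 3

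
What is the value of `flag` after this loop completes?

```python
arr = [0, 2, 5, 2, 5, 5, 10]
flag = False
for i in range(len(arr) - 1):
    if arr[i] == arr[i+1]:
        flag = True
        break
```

Check consecutive duplicates in [0, 2, 5, 2, 5, 5, 10]
`flag` takes the values: False → True

Answer: True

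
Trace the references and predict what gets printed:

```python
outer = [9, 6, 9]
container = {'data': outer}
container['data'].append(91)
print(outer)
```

Key concept: dict holds reference to list.
Step by step:
`outer = [9, 6, 9]` → outer = [9, 6, 9]
`container = {'data': outer}` → container = {'data': [9, 6, 9]}
`container['data'].append(91)` → outer = [9, 6, 9, 91]; container = {'data': [9, 6, 9, 91]}
`print(outer)` → prints [9, 6, 9, 91]

Answer: [9, 6, 9, 91]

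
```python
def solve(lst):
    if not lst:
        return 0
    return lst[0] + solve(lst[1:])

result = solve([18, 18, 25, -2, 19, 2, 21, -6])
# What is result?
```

18 + 18 + 25 + (-2) + 19 + 2 + 21 + (-6) + 0 = 95

Answer: 95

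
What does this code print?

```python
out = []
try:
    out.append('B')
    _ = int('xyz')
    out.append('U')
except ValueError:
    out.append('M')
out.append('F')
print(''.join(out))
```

Execution trace: 'B' (try body) → 'M' (except ValueError) → 'F' (after the try/except). Output: BMF

Answer: BMF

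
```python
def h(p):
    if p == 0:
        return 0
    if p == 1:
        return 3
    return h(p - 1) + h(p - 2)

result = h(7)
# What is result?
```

Build up from base cases: h(0)=0, h(1)=3, h(2)=3, h(3)=6, h(4)=9, h(5)=15, h(6)=24, ..., h(7)=39

Answer: 39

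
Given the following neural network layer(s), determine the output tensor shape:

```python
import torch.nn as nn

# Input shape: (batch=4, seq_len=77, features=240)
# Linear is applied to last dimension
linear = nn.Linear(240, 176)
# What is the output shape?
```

Input: (4, 77, 240) -> Output: (4, 77, 176)

Answer: (4, 77, 176)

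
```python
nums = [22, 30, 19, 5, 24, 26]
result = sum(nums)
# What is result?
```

Trace:
`nums = [22, 30, 19, 5, 24, 26]` → nums = [22, 30, 19, 5, 24, 26]
`result = sum(nums)` → result = 126
So result = 126

Answer: 126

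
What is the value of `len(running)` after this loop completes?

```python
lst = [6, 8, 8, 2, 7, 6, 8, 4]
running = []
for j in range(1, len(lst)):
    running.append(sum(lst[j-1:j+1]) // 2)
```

Number of 2-element averages
`running` takes the values: [] → [7] → [7, 8] → [7, 8, 5] → [7, 8, 5, 4] → [7, 8, 5, 4, 6] → [7, 8, 5, 4, 6, 7] → [7, 8, 5, 4, 6, 7, 6]
So `len(running)` = 7

Answer: 7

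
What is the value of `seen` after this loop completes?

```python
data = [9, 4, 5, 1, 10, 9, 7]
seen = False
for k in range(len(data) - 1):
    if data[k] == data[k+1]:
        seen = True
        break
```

Check consecutive duplicates in [9, 4, 5, 1, 10, 9, 7]
`seen` takes the values: False

Answer: False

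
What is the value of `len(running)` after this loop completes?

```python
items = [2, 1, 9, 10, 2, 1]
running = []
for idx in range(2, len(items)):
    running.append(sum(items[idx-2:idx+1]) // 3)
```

Number of 3-element averages
`running` takes the values: [] → [4] → [4, 6] → [4, 6, 7] → [4, 6, 7, 4]
So `len(running)` = 4

Answer: 4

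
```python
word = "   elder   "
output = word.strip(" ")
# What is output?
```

Trace:
`word = "   elder   "` → word = '   elder   '
`output = word.strip(" ")` → output = 'elder'
So output = 'elder'

Answer: 'elder'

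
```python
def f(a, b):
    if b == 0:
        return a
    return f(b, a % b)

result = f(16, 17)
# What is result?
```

f(16, 17) -> f(17, 16) -> f(16, 1) -> f(1, 0) -> 1

Answer: 1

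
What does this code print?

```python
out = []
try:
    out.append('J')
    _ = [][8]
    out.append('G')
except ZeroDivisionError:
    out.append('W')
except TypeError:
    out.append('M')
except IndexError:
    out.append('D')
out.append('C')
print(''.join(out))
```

Execution trace: 'J' (try body) → 'D' (except IndexError) → 'C' (after the try/except). Output: JDC

Answer: JDC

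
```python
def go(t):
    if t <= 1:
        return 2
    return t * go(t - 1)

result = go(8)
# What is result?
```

go(8) = 8 * 7 * 6 * 5 * 4 * 3 * 2 * 2 = 80640

Answer: 80640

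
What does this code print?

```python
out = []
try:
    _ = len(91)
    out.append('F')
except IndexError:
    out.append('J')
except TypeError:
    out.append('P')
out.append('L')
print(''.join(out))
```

Execution trace: 'P' (except TypeError) → 'L' (after the try/except). Output: PL

Answer: PL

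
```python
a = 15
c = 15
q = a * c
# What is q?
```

Trace:
`a = 15` → a = 15
`c = 15` → c = 15
`q = a * c` → q = 225
So q = 225

Answer: 225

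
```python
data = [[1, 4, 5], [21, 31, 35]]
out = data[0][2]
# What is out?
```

Trace:
`data = [[1, 4, 5], [21, 31, 35]]` → data = [[1, 4, 5], [21, 31, 35]]
`out = data[0][2]` → out = 5
So out = 5

Answer: 5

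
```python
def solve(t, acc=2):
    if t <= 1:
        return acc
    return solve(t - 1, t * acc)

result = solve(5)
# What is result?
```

Accumulator trace (n, acc): (5, 2) -> (4, 10) -> (3, 40) -> (2, 120) -> (1, 240) -> return 240

Answer: 240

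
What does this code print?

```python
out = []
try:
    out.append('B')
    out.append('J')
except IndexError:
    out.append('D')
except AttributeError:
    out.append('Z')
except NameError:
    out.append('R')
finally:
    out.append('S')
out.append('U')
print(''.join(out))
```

Execution trace: 'B' (try body) → 'J' (try body, no exception) → 'S' (finally) → 'U' (after the try/except). Output: BJSU

Answer: BJSU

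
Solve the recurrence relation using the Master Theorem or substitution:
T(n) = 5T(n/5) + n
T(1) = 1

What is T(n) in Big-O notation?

By Master Theorem: a=5, b=5, f(n)=n. Since log_5(5) = 1 and f(n) = Θ(n^1), Case 2 applies. T(n) = O(n log n).

Answer: O(n log n)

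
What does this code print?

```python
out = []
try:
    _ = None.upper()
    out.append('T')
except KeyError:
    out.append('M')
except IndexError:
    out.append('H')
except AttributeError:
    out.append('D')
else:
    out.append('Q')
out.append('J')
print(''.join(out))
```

Execution trace: 'D' (except AttributeError) → 'J' (after the try/except). Output: DJ

Answer: DJ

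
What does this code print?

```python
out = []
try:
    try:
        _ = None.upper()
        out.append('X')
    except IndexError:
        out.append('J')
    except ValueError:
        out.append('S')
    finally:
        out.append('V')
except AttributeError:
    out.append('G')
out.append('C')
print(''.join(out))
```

Execution trace: 'V' (finally) → 'G' (outer except AttributeError) → 'C' (after the try/except). Output: VGC

Answer: VGC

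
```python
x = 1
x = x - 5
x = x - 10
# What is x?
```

Trace:
`x = 1` → x = 1
`x = x - 5` → x = -4
`x = x - 10` → x = -14
So x = -14

Answer: -14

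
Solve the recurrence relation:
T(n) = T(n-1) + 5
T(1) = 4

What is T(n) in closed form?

Unrolling: T(n) = T(1) + 5·(n-1) = 4 + 5(n-1) = 5n - 1.

Answer: T(n) = 5n - 1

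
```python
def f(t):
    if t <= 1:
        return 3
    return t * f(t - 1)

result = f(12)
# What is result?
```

f(12) = 12 * 11 * 10 * 9 * 8 * 7 * 6 * 5 * 4 * 3 * 2 * 3 = 1437004800

Answer: 1437004800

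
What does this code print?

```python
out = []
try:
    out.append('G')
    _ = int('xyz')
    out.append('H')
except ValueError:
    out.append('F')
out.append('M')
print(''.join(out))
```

Execution trace: 'G' (try body) → 'F' (except ValueError) → 'M' (after the try/except). Output: GFM

Answer: GFM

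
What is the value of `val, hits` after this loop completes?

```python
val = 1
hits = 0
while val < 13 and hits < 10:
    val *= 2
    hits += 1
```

Double until >= 13 or 10 iterations
`val, hits` takes the values: (1, 0) → (2, 0) → (2, 1) → (4, 1) → (4, 2) → (8, 2) → (8, 3) → (16, 3) → (16, 4)

Answer: 16, 4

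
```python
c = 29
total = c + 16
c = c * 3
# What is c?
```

Trace:
`c = 29` → c = 29
`total = c + 16` → total = 45
`c = c * 3` → c = 87
So c = 87

Answer: 87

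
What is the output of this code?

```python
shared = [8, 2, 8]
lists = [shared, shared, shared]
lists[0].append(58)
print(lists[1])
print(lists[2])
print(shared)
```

Key concept: list of same reference.
Step by step:
`shared = [8, 2, 8]` → shared = [8, 2, 8]
`lists = [shared, shared, shared]` → lists = [[8, 2, 8], [8, 2, 8], [8, 2, 8]]
`lists[0].append(58)` → shared = [8, 2, 8, 58]; lists = [[8, 2, 8, 58], [8, 2, 8, 58], [8, 2, 8, 58]]
`print(lists[1])` → prints [8, 2, 8, 58]
`print(lists[2])` → prints [8, 2, 8, 58]
`print(shared)` → prints [8, 2, 8, 58]

Answer:
[8, 2, 8, 58]
[8, 2, 8, 58]
[8, 2, 8, 58]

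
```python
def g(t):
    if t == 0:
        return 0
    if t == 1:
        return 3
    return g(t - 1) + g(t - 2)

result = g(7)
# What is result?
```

Build up from base cases: g(0)=0, g(1)=3, g(2)=3, g(3)=6, g(4)=9, g(5)=15, g(6)=24, ..., g(7)=39

Answer: 39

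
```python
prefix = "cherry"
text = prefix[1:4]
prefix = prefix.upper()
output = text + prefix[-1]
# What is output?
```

Trace:
`prefix = "cherry"` → prefix = 'cherry'
`text = prefix[1:4]` → text = 'her'
`prefix = prefix.upper()` → prefix = 'CHERRY'
`output = text + prefix[-1]` → output = 'herY'
So output = 'herY'

Answer: 'herY'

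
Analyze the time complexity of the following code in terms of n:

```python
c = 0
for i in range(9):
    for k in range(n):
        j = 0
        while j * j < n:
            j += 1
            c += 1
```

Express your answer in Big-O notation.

Each loop level contributes: 1 × n × √n. Multiplying the contributions gives O(n√n).

Answer: O(n√n)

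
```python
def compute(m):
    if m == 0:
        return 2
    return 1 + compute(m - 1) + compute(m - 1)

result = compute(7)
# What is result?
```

compute(m) = 1 + 2·compute(m-1), compute(0)=2. Closed form: (2+1)·2^7 - 1 = 383.

Answer: 383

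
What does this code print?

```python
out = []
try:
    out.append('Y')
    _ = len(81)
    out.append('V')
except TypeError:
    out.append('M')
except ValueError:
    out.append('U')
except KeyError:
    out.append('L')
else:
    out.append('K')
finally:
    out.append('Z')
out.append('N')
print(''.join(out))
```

Execution trace: 'Y' (try body) → 'M' (except TypeError) → 'Z' (finally) → 'N' (after the try/except). Output: YMZN

Answer: YMZN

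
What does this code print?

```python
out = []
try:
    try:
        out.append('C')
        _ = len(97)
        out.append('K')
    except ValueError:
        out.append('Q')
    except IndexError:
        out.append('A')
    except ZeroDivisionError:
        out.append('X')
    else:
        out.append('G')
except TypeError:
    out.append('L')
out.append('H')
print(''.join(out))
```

Execution trace: 'C' (try body) → 'L' (outer except TypeError) → 'H' (after the try/except). Output: CLH

Answer: CLH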